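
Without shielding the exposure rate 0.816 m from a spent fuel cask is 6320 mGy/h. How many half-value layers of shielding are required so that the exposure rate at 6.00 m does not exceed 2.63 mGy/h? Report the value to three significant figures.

At 6.00 m, distance alone gives 6320 × (0.816/6.00)² = 6320 × 0.01850 = 116.9 mGy/h.
Further attenuation needed: 116.9/2.63 = 44.45.
n = log₂(44.45) = 5.474 half-value layers.

5.47 half-value layers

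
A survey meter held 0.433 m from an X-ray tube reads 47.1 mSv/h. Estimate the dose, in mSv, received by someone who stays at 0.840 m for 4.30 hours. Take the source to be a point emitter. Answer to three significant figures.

Intensity scales as (d₁/d₂)², so rate at 0.840 m:
(0.433/0.840)² = 0.2657, so 47.1 × 0.2657 = 12.51 mSv/h.
Dose = rate × time = 12.51 mSv/h × 4.300 h = 53.79 mSv.

53.8 mSv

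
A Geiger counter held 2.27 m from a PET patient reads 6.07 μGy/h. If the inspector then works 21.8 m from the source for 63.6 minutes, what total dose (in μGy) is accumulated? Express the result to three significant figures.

Intensity scales as (d₁/d₂)², so rate at 21.8 m:
6.07 × (2.27/21.8)² = 6.07 × 0.01084 = 0.06580 μGy/h.
Dose = rate × time = 0.06580 μGy/h × 1.060 h = 0.06975 μGy.

0.0698 μGy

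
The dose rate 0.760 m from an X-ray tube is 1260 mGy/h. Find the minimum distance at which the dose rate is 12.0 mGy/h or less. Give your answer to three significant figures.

Intensity scales as (d₁/d₂)², so d₂ = d₁·√(I₁/I₂).
I₁/I₂ = 1260/12.0 = 105.0, so d₂ = 0.760 × √105.0 = 7.788 m.

7.79 m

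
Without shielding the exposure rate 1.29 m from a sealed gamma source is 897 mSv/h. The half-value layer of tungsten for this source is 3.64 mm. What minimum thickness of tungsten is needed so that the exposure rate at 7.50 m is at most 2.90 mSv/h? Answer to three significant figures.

11.6 mm

At 7.50 m, distance alone gives 897 × (1.29/7.50)² = 897 × 0.02958 = 26.53 mSv/h.
Further attenuation needed: 26.53/2.90 = 9.148.
n = log₂(9.148) = 3.193 half-value layers.
Thickness = 3.193 × 3.64 mm = 11.62 mm.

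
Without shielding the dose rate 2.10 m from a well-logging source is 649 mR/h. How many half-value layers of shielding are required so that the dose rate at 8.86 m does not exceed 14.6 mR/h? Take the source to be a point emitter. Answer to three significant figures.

At 8.86 m, distance alone gives 649 × (2.10/8.86)² = 649 × 0.05618 = 36.46 mR/h.
Further attenuation needed: 36.46/14.6 = 2.497.
n = log₂(2.497) = 1.320 half-value layers.

1.32 half-value layers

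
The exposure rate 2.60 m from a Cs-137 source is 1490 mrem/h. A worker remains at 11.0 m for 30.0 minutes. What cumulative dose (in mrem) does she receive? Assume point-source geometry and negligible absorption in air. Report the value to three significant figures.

Intensity scales as (d₁/d₂)², so rate at 11.0 m:
1490 × (2.60/11.0)² = 1490 × 0.05587 = 83.25 mrem/h.
Dose = rate × time = 83.25 mrem/h × 0.5000 h = 41.62 mrem.

41.6 mrem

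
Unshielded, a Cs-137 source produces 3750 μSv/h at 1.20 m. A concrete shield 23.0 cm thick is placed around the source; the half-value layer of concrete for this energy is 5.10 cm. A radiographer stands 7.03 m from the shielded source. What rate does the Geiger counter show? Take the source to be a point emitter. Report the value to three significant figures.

4.80 μSv/h

Distance alone: (1.20/7.03)² = 0.02914, so 3750 × 0.02914 = 109.3 μSv/h.
Shield: 23.0/5.10 = 4.510 half-value layers → attenuation 2^(−4.510) = 0.04389.
Combined: 109.3 × 0.04389 = 4.797 μSv/h.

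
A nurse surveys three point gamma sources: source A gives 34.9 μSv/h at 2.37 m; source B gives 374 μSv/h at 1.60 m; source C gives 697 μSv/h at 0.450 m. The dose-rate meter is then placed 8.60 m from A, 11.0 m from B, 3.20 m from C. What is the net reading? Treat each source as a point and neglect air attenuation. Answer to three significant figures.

24.3 μSv/h

Each source contributes Iᵢ·(dᵢ/rᵢ)²; contributions add.
A: 34.9 × (2.37/8.60)² = 2.650 μSv/h
B: 374 × (1.60/11.0)² = 7.913 μSv/h
C: 697 × (0.450/3.20)² = 13.78 μSv/h
Total = 2.650 + 7.913 + 13.78 = 24.34 μSv/h.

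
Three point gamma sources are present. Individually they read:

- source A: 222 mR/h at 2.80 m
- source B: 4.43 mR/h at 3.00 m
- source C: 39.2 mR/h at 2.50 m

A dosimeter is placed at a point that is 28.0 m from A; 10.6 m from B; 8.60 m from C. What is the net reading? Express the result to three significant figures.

5.89 mR/h

By superposition, sum each source's inverse-square contribution:
A: 222 × (2.80/28.0)² = 2.220 mR/h
B: 4.43 × (3.00/10.6)² = 0.3548 mR/h
C: 39.2 × (2.50/8.60)² = 3.313 mR/h
Total = 2.220 + 0.3548 + 3.313 = 5.888 mR/h.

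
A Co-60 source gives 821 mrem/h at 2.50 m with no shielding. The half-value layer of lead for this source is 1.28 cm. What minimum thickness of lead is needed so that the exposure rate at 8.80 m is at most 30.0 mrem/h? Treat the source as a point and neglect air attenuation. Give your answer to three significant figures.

At 8.80 m, distance alone gives 821 × (2.50/8.80)² = 821 × 0.08071 = 66.26 mrem/h.
Further attenuation needed: 66.26/30.0 = 2.209.
n = log₂(2.209) = 1.143 half-value layers.
Thickness = 1.143 × 1.28 cm = 1.463 cm.

1.46 cm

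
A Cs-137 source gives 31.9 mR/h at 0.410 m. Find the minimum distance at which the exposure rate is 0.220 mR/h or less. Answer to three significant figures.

Applying the 1/r² law, d₂ = d₁·√(I₁/I₂).
I₁/I₂ = 31.9/0.220 = 145.0, so d₂ = 0.410 × √145.0 = 4.937 m.

4.94 m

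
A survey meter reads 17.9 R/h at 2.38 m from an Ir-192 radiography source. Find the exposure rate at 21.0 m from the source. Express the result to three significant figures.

Using I₁d₁² = I₂d₂², the rate at 21.0 m is
17.9 × (2.38/21.0)² = 17.9 × 0.01284 = 0.2298 R/h.

0.230 R/h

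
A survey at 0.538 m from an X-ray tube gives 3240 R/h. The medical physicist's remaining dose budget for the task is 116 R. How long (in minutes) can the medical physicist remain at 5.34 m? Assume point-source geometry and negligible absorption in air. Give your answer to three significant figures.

212 min

Using I₁d₁² = I₂d₂², rate at 5.34 m:
3240 × (0.538/5.34)² = 3240 × 0.01015 = 32.89 R/h.
Stay time = 116 R ÷ 32.89 R/h = 3.527 h = 211.6 min.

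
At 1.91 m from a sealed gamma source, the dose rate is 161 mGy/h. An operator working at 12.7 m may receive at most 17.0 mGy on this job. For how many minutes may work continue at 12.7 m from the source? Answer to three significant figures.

280 min

Since intensity falls as 1/r², rate at 12.7 m:
(1.91/12.7)² = 0.02262, so 161 × 0.02262 = 3.642 mGy/h.
Stay time = 17.0 mGy ÷ 3.642 mGy/h = 4.668 h = 280.1 min.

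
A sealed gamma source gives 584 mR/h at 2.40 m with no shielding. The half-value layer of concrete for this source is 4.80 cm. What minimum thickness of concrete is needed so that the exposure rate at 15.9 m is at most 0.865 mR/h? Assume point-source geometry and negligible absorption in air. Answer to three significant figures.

At 15.9 m, distance alone gives 584 × (2.40/15.9)² = 584 × 0.02278 = 13.30 mR/h.
Further attenuation needed: 13.30/0.865 = 15.38.
n = log₂(15.38) = 3.943 half-value layers.
Thickness = 3.943 × 4.80 cm = 18.93 cm.

18.9 cm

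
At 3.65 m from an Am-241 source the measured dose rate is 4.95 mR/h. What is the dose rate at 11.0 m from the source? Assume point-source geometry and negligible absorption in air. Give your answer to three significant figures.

0.545 mR/h

Intensity scales as (d₁/d₂)², so scaling from 3.65 m to 11.0 m:
4.95 × (3.65/11.0)² = 4.95 × 0.1101 = 0.5450 mR/h.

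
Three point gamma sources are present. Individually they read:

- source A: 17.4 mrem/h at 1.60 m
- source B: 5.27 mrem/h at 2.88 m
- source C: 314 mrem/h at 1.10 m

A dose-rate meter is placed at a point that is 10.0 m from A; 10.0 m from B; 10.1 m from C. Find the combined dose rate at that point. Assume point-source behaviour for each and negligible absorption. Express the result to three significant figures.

By superposition, sum each source's inverse-square contribution:
A: 17.4 × (1.60/10.0)² = 0.4454 mrem/h
B: 5.27 × (2.88/10.0)² = 0.4371 mrem/h
C: 314 × (1.10/10.1)² = 3.725 mrem/h
Total = 0.4454 + 0.4371 + 3.725 = 4.607 mrem/h.

4.61 mrem/h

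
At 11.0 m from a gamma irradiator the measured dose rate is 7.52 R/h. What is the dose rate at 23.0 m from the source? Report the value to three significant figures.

Since intensity falls as 1/r², scaling from 11.0 m to 23.0 m:
(11.0/23.0)² = 0.2287, so 7.52 × 0.2287 = 1.720 R/h.

1.72 R/h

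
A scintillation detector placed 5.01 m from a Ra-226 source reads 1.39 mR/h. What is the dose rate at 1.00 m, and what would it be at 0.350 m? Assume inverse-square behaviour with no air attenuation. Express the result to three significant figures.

By the inverse-square law,
At 1.00 m: (5.01/1.00)² = 25.10, so 1.39 × 25.10 = 34.89 mR/h
At 0.350 m: 34.89 × (1.00/0.350)² = 34.89 × 8.163 = 284.8 mR/h.

34.9 mR/h; 285 mR/h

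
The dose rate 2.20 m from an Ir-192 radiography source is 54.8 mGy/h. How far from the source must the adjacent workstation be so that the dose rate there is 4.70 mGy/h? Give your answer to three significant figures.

Since intensity falls as 1/r², d₂ = d₁·√(I₁/I₂).
I₁/I₂ = 54.8/4.70 = 11.66, so d₂ = 2.20 × √11.66 = 7.512 m.

7.51 m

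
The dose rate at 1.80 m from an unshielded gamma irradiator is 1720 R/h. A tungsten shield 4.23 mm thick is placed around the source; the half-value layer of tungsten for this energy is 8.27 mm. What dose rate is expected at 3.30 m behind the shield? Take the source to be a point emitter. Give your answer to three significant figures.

359 R/h

Distance alone: 1720 × (1.80/3.30)² = 1720 × 0.2975 = 511.7 R/h.
Shield: 4.23/8.27 = 0.5115 half-value layers → attenuation 2^(−0.5115) = 0.7015.
Combined: 511.7 × 0.7015 = 359.0 R/h.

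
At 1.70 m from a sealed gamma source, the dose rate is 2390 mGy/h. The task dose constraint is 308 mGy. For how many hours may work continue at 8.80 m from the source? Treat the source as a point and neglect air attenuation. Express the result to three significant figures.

3.45 h

Intensity scales as (d₁/d₂)², so rate at 8.80 m:
(1.70/8.80)² = 0.03732, so 2390 × 0.03732 = 89.19 mGy/h.
Stay time = 308 mGy ÷ 89.19 mGy/h = 3.453 h.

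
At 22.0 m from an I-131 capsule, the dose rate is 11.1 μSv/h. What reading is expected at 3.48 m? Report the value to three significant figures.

444 μSv/h

Applying the 1/r² law, the rate at 3.48 m is
(22.0/3.48)² = 39.97, so 11.1 × 39.97 = 443.7 μSv/h.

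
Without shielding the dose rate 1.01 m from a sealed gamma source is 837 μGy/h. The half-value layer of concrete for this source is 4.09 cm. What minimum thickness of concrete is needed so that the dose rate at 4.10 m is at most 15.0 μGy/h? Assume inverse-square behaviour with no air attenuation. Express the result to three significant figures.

At 4.10 m, distance alone gives (1.01/4.10)² = 0.06068, so 837 × 0.06068 = 50.79 μGy/h.
Further attenuation needed: 50.79/15.0 = 3.386.
n = log₂(3.386) = 1.760 half-value layers.
Thickness = 1.760 × 4.09 cm = 7.198 cm.

7.20 cm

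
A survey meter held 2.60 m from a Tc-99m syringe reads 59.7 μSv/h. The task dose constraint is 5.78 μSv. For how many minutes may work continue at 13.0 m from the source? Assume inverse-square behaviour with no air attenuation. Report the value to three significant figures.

By the inverse-square law, rate at 13.0 m:
59.7 × (2.60/13.0)² = 59.7 × 0.04000 = 2.388 μSv/h.
Stay time = 5.78 μSv ÷ 2.388 μSv/h = 2.420 h = 145.2 min.

145 min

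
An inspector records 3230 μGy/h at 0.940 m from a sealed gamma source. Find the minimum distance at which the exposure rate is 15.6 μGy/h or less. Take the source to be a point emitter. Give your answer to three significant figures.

13.5 m

Since intensity falls as 1/r², d₂ = d₁·√(I₁/I₂).
I₁/I₂ = 3230/15.6 = 207.1, so d₂ = 0.940 × √207.1 = 13.53 m.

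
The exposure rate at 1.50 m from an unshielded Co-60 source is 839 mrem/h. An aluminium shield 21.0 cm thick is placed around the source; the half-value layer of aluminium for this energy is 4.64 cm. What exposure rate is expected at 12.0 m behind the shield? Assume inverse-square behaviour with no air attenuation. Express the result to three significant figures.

Distance alone: (1.50/12.0)² = 0.01562, so 839 × 0.01562 = 13.11 mrem/h.
Shield: 21.0/4.64 = 4.526 half-value layers → attenuation 2^(−4.526) = 0.04340.
Combined: 13.11 × 0.04340 = 0.5690 mrem/h.

0.569 mrem/h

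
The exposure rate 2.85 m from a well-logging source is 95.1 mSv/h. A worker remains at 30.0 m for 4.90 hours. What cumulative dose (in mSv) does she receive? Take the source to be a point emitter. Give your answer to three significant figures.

Applying the 1/r² law, rate at 30.0 m:
(2.85/30.0)² = 0.009025, so 95.1 × 0.009025 = 0.8583 mSv/h.
Dose = rate × time = 0.8583 mSv/h × 4.900 h = 4.206 mSv.

4.21 mSv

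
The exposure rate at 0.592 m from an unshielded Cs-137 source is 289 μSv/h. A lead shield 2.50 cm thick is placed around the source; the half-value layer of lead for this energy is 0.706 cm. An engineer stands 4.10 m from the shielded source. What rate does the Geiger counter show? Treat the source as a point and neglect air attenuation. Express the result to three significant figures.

Distance alone: 289 × (0.592/4.10)² = 289 × 0.02085 = 6.026 μSv/h.
Shield: 2.50/0.706 = 3.541 half-value layers → attenuation 2^(−3.541) = 0.08591.
Combined: 6.026 × 0.08591 = 0.5177 μSv/h.

0.518 μSv/h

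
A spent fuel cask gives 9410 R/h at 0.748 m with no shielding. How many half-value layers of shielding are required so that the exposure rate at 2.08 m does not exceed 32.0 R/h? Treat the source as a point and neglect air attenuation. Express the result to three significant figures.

At 2.08 m, distance alone gives 9410 × (0.748/2.08)² = 9410 × 0.1293 = 1217 R/h.
Further attenuation needed: 1217/32.0 = 38.03.
n = log₂(38.03) = 5.249 half-value layers.

5.25 half-value layers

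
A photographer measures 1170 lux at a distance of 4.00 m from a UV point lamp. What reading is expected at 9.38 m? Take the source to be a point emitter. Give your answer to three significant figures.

213 lux

Since intensity falls as 1/r², the rate at 9.38 m is
1170 × (4.00/9.38)² = 1170 × 0.1819 = 212.8 lux.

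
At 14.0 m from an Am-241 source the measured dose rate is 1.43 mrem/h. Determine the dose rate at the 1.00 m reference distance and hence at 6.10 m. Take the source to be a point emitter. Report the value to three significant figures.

By the inverse-square law,
At 1.00 m: 1.43 × (14.0/1.00)² = 1.43 × 196.0 = 280.3 mrem/h
At 6.10 m: 280.3 × (1.00/6.10)² = 280.3 × 0.02687 = 7.532 mrem/h.

280 mrem/h; 7.53 mrem/h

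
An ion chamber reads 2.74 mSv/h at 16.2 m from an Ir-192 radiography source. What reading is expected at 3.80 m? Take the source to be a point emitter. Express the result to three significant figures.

Using I₁d₁² = I₂d₂², the rate at 3.80 m is
(16.2/3.80)² = 18.17, so 2.74 × 18.17 = 49.79 mSv/h.

49.8 mSv/h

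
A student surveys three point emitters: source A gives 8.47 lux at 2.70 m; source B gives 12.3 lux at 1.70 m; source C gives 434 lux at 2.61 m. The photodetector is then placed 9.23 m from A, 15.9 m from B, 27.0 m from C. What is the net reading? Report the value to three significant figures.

4.92 lux

By superposition, sum each source's inverse-square contribution:
A: 8.47 × (2.70/9.23)² = 0.7248 lux
B: 12.3 × (1.70/15.9)² = 0.1406 lux
C: 434 × (2.61/27.0)² = 4.055 lux
Total = 0.7248 + 0.1406 + 4.055 = 4.920 lux.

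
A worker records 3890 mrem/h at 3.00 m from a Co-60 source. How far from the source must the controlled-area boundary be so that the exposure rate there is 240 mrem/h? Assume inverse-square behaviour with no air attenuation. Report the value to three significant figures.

12.1 m

Since intensity falls as 1/r², d₂ = d₁·√(I₁/I₂).
I₁/I₂ = 3890/240 = 16.21, so d₂ = 3.00 × √16.21 = 12.08 m.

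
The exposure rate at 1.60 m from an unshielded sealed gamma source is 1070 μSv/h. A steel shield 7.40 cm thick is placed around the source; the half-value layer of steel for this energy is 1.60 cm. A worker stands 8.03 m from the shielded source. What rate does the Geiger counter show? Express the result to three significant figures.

1.72 μSv/h

Distance alone: 1070 × (1.60/8.03)² = 1070 × 0.03970 = 42.48 μSv/h.
Shield: 7.40/1.60 = 4.625 half-value layers → attenuation 2^(−4.625) = 0.04053.
Combined: 42.48 × 0.04053 = 1.722 μSv/h.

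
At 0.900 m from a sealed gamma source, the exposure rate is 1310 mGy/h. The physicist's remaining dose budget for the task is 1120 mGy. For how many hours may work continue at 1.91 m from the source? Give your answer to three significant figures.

3.85 h

By the inverse-square law, rate at 1.91 m:
1310 × (0.900/1.91)² = 1310 × 0.2220 = 290.8 mGy/h.
Stay time = 1120 mGy ÷ 290.8 mGy/h = 3.851 h.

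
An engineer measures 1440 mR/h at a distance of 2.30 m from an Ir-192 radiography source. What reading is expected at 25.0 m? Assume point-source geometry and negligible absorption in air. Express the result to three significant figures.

12.2 mR/h

Using I₁d₁² = I₂d₂², the rate at 25.0 m is
1440 × (2.30/25.0)² = 1440 × 0.008464 = 12.19 mR/h.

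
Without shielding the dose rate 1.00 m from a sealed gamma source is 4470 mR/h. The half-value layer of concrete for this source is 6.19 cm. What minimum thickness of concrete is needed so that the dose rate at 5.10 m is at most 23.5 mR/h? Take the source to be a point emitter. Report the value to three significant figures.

At 5.10 m, distance alone gives (1.00/5.10)² = 0.03845, so 4470 × 0.03845 = 171.9 mR/h.
Further attenuation needed: 171.9/23.5 = 7.315.
n = log₂(7.315) = 2.871 half-value layers.
Thickness = 2.871 × 6.19 cm = 17.77 cm.

17.8 cm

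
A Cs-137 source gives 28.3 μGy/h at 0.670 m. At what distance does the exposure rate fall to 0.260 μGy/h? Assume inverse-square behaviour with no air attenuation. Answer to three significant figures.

6.99 m

Using I₁d₁² = I₂d₂², d₂ = d₁·√(I₁/I₂).
I₁/I₂ = 28.3/0.260 = 108.8, so d₂ = 0.670 × √108.8 = 6.989 m.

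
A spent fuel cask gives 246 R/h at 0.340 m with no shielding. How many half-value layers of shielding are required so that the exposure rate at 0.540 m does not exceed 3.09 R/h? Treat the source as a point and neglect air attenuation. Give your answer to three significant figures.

At 0.540 m, distance alone gives 246 × (0.340/0.540)² = 246 × 0.3964 = 97.51 R/h.
Further attenuation needed: 97.51/3.09 = 31.56.
n = log₂(31.56) = 4.980 half-value layers.

4.98 half-value layers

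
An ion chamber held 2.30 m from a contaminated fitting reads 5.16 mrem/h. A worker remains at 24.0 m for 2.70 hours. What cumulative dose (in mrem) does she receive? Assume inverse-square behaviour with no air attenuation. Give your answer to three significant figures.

0.128 mrem

Intensity scales as (d₁/d₂)², so rate at 24.0 m:
5.16 × (2.30/24.0)² = 5.16 × 0.009184 = 0.04739 mrem/h.
Dose = rate × time = 0.04739 mrem/h × 2.700 h = 0.1280 mrem.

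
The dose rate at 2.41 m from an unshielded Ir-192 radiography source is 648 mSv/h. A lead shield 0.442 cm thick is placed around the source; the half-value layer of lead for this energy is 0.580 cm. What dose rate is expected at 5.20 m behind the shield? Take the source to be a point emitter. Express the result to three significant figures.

Distance alone: 648 × (2.41/5.20)² = 648 × 0.2148 = 139.2 mSv/h.
Shield: 0.442/0.580 = 0.7621 half-value layers → attenuation 2^(−0.7621) = 0.5896.
Combined: 139.2 × 0.5896 = 82.07 mSv/h.

82.1 mSv/h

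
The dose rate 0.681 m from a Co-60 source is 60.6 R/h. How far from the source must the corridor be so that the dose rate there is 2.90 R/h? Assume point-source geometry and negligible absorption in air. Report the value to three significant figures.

Since intensity falls as 1/r², d₂ = d₁·√(I₁/I₂).
I₁/I₂ = 60.6/2.90 = 20.90, so d₂ = 0.681 × √20.90 = 3.113 m.

3.11 m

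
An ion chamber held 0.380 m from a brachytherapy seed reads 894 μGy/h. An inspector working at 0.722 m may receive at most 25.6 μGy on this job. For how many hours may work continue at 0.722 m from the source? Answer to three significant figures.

0.103 h

By the inverse-square law, rate at 0.722 m:
(0.380/0.722)² = 0.2770, so 894 × 0.2770 = 247.6 μGy/h.
Stay time = 25.6 μGy ÷ 247.6 μGy/h = 0.1034 h.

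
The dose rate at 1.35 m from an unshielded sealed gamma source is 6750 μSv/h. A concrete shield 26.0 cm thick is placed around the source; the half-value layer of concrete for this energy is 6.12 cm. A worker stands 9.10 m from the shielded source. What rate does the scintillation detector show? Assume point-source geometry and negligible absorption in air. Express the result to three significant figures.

Distance alone: (1.35/9.10)² = 0.02201, so 6750 × 0.02201 = 148.6 μSv/h.
Shield: 26.0/6.12 = 4.248 half-value layers → attenuation 2^(−4.248) = 0.05263.
Combined: 148.6 × 0.05263 = 7.821 μSv/h.

7.82 μSv/h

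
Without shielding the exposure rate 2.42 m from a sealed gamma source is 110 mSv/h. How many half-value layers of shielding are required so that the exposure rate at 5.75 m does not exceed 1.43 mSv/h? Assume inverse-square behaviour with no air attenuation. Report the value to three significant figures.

3.77 half-value layers

At 5.75 m, distance alone gives 110 × (2.42/5.75)² = 110 × 0.1771 = 19.48 mSv/h.
Further attenuation needed: 19.48/1.43 = 13.62.
n = log₂(13.62) = 3.768 half-value layers.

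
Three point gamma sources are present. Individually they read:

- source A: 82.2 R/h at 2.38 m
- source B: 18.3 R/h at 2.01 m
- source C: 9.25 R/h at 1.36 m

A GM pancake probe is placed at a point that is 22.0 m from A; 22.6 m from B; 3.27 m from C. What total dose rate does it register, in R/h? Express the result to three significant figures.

2.71 R/h

By superposition, sum each source's inverse-square contribution:
A: 82.2 × (2.38/22.0)² = 0.9620 R/h
B: 18.3 × (2.01/22.6)² = 0.1448 R/h
C: 9.25 × (1.36/3.27)² = 1.600 R/h
Total = 0.9620 + 0.1448 + 1.600 = 2.707 R/h.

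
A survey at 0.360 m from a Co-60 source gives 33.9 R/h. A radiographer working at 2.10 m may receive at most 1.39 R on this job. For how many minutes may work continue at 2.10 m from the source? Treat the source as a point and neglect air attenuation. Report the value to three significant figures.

By the inverse-square law, rate at 2.10 m:
33.9 × (0.360/2.10)² = 33.9 × 0.02939 = 0.9963 R/h.
Stay time = 1.39 R ÷ 0.9963 R/h = 1.395 h = 83.70 min.

83.7 min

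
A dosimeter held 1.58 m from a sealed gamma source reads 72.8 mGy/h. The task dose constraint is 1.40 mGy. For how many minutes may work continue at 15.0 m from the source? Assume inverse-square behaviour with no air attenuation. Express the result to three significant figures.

Since intensity falls as 1/r², rate at 15.0 m:
72.8 × (1.58/15.0)² = 72.8 × 0.01110 = 0.8081 mGy/h.
Stay time = 1.40 mGy ÷ 0.8081 mGy/h = 1.732 h = 103.9 min.

104 min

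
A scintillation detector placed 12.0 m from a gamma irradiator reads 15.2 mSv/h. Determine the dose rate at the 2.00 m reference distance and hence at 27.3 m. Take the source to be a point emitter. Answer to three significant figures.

Since intensity falls as 1/r²,
At 2.00 m: (12.0/2.00)² = 36.00, so 15.2 × 36.00 = 547.2 mSv/h
At 27.3 m: 547.2 × (2.00/27.3)² = 547.2 × 0.005367 = 2.937 mSv/h.

547 mSv/h; 2.94 mSv/h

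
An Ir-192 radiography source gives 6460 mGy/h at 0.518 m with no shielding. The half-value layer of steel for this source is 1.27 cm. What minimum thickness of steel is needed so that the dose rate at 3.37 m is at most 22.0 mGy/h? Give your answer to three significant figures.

3.55 cm

At 3.37 m, distance alone gives 6460 × (0.518/3.37)² = 6460 × 0.02363 = 152.6 mGy/h.
Further attenuation needed: 152.6/22.0 = 6.936.
n = log₂(6.936) = 2.794 half-value layers.
Thickness = 2.794 × 1.27 cm = 3.548 cm.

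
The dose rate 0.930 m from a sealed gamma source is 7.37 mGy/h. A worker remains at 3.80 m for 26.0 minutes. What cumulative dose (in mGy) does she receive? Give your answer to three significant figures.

0.191 mGy

Since intensity falls as 1/r², rate at 3.80 m:
7.37 × (0.930/3.80)² = 7.37 × 0.05990 = 0.4415 mGy/h.
Dose = rate × time = 0.4415 mGy/h × 0.4333 h = 0.1913 mGy.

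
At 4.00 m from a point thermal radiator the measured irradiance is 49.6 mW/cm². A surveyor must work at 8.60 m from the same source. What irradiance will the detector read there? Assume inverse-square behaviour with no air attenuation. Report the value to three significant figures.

10.7 mW/cm²

By the inverse-square law, scaling from 4.00 m to 8.60 m:
(4.00/8.60)² = 0.2163, so 49.6 × 0.2163 = 10.73 mW/cm².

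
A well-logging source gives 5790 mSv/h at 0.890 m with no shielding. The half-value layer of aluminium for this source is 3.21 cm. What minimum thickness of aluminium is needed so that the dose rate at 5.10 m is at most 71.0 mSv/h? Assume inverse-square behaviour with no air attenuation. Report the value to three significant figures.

4.21 cm

At 5.10 m, distance alone gives (0.890/5.10)² = 0.03045, so 5790 × 0.03045 = 176.3 mSv/h.
Further attenuation needed: 176.3/71.0 = 2.483.
n = log₂(2.483) = 1.312 half-value layers.
Thickness = 1.312 × 3.21 cm = 4.212 cm.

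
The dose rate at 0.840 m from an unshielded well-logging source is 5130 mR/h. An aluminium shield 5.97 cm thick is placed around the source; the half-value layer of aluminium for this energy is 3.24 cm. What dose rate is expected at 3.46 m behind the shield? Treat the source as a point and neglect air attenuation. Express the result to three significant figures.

84.3 mR/h

Distance alone: 5130 × (0.840/3.46)² = 5130 × 0.05894 = 302.4 mR/h.
Shield: 5.97/3.24 = 1.843 half-value layers → attenuation 2^(−1.843) = 0.2787.
Combined: 302.4 × 0.2787 = 84.28 mR/h.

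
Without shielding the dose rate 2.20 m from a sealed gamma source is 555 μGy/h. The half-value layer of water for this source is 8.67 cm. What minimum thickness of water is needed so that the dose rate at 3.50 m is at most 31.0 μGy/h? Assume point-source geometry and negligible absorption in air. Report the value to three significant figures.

24.5 cm

At 3.50 m, distance alone gives (2.20/3.50)² = 0.3951, so 555 × 0.3951 = 219.3 μGy/h.
Further attenuation needed: 219.3/31.0 = 7.074.
n = log₂(7.074) = 2.823 half-value layers.
Thickness = 2.823 × 8.67 cm = 24.48 cm.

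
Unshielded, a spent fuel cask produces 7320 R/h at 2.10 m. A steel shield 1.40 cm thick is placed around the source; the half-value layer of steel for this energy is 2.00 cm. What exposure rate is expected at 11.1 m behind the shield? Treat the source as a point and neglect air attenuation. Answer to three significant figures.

161 R/h

Distance alone: (2.10/11.1)² = 0.03579, so 7320 × 0.03579 = 262.0 R/h.
Shield: 1.40/2.00 = 0.7000 half-value layers → attenuation 2^(−0.7000) = 0.6156.
Combined: 262.0 × 0.6156 = 161.3 R/h.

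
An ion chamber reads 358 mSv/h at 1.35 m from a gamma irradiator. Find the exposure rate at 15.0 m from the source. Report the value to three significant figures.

Since intensity falls as 1/r², the rate at 15.0 m is
(1.35/15.0)² = 0.008100, so 358 × 0.008100 = 2.900 mSv/h.

2.90 mSv/h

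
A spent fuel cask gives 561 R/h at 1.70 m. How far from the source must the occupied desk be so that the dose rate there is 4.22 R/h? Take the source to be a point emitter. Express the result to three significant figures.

Using I₁d₁² = I₂d₂², d₂ = d₁·√(I₁/I₂).
I₁/I₂ = 561/4.22 = 132.9, so d₂ = 1.70 × √132.9 = 19.60 m.

19.6 m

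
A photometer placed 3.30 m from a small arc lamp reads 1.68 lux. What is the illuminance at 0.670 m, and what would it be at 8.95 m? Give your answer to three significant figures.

40.8 lux; 0.228 lux

Intensity scales as (d₁/d₂)², so
At 0.670 m: 1.68 × (3.30/0.670)² = 1.68 × 24.26 = 40.76 lux
At 8.95 m: (0.670/8.95)² = 0.005604, so 40.76 × 0.005604 = 0.2284 lux.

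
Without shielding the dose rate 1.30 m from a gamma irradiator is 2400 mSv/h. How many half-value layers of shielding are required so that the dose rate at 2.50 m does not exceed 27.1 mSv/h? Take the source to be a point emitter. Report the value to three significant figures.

4.58 half-value layers

At 2.50 m, distance alone gives (1.30/2.50)² = 0.2704, so 2400 × 0.2704 = 649.0 mSv/h.
Further attenuation needed: 649.0/27.1 = 23.95.
n = log₂(23.95) = 4.582 half-value layers.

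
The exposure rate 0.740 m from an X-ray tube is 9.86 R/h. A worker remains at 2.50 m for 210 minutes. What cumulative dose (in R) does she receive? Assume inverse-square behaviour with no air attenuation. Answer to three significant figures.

Intensity scales as (d₁/d₂)², so rate at 2.50 m:
9.86 × (0.740/2.50)² = 9.86 × 0.08762 = 0.8639 R/h.
Dose = rate × time = 0.8639 R/h × 3.500 h = 3.024 R.

3.02 R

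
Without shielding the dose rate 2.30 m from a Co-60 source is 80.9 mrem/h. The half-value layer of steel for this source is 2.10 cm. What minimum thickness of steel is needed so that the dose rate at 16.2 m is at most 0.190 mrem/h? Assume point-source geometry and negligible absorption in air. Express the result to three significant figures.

6.51 cm

At 16.2 m, distance alone gives 80.9 × (2.30/16.2)² = 80.9 × 0.02016 = 1.631 mrem/h.
Further attenuation needed: 1.631/0.190 = 8.584.
n = log₂(8.584) = 3.102 half-value layers.
Thickness = 3.102 × 2.10 cm = 6.514 cm.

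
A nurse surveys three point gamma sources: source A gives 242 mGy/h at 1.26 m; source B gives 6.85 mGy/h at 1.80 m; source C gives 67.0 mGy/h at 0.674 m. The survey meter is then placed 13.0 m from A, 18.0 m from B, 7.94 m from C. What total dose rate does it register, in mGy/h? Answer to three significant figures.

2.82 mGy/h

Each source contributes Iᵢ·(dᵢ/rᵢ)²; contributions add.
A: 242 × (1.26/13.0)² = 2.273 mGy/h
B: 6.85 × (1.80/18.0)² = 0.06850 mGy/h
C: 67.0 × (0.674/7.94)² = 0.4828 mGy/h
Total = 2.273 + 0.06850 + 0.4828 = 2.824 mGy/h.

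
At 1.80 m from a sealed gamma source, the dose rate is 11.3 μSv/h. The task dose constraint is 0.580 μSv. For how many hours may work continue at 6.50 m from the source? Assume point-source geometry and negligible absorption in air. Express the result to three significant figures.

Applying the 1/r² law, rate at 6.50 m:
11.3 × (1.80/6.50)² = 11.3 × 0.07669 = 0.8666 μSv/h.
Stay time = 0.580 μSv ÷ 0.8666 μSv/h = 0.6693 h.

0.669 h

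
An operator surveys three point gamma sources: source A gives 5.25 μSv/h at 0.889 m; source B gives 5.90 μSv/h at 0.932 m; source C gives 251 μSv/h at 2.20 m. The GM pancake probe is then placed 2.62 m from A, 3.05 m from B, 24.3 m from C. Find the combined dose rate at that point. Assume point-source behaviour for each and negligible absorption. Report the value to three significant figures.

Each source contributes Iᵢ·(dᵢ/rᵢ)²; contributions add.
A: 5.25 × (0.889/2.62)² = 0.6044 μSv/h
B: 5.90 × (0.932/3.05)² = 0.5509 μSv/h
C: 251 × (2.20/24.3)² = 2.057 μSv/h
Total = 0.6044 + 0.5509 + 2.057 = 3.212 μSv/h.

3.21 μSv/h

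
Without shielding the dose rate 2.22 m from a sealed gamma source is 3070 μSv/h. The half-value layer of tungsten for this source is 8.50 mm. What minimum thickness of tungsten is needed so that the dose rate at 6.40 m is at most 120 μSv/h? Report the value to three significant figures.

At 6.40 m, distance alone gives 3070 × (2.22/6.40)² = 3070 × 0.1203 = 369.3 μSv/h.
Further attenuation needed: 369.3/120 = 3.078.
n = log₂(3.078) = 1.622 half-value layers.
Thickness = 1.622 × 8.50 mm = 13.79 mm.

13.8 mm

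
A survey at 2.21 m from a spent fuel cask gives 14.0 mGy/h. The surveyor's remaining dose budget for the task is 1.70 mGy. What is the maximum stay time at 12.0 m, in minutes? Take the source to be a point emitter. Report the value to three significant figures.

215 min

Applying the 1/r² law, rate at 12.0 m:
(2.21/12.0)² = 0.03392, so 14.0 × 0.03392 = 0.4749 mGy/h.
Stay time = 1.70 mGy ÷ 0.4749 mGy/h = 3.580 h = 214.8 min.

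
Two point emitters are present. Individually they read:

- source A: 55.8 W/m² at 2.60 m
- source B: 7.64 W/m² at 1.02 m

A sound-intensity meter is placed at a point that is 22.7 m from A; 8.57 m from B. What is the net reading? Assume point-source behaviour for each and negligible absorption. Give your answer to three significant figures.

Each source contributes Iᵢ·(dᵢ/rᵢ)²; contributions add.
A: 55.8 × (2.60/22.7)² = 0.7320 W/m²
B: 7.64 × (1.02/8.57)² = 0.1082 W/m²
Total = 0.7320 + 0.1082 = 0.8402 W/m².

0.840 W/m²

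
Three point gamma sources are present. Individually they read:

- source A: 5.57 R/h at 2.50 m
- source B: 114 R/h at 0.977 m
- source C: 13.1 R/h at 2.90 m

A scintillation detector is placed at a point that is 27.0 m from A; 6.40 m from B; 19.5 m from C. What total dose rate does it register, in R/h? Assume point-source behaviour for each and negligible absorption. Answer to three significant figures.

2.99 R/h

By superposition, sum each source's inverse-square contribution:
A: 5.57 × (2.50/27.0)² = 0.04775 R/h
B: 114 × (0.977/6.40)² = 2.657 R/h
C: 13.1 × (2.90/19.5)² = 0.2897 R/h
Total = 0.04775 + 2.657 + 0.2897 = 2.994 R/h.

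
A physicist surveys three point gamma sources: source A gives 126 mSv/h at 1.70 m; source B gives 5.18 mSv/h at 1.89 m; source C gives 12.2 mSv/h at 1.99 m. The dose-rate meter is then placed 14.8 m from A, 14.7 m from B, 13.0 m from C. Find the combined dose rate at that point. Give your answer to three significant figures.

By superposition, sum each source's inverse-square contribution:
A: 126 × (1.70/14.8)² = 1.662 mSv/h
B: 5.18 × (1.89/14.7)² = 0.08563 mSv/h
C: 12.2 × (1.99/13.0)² = 0.2859 mSv/h
Total = 1.662 + 0.08563 + 0.2859 = 2.034 mSv/h.

2.03 mSv/h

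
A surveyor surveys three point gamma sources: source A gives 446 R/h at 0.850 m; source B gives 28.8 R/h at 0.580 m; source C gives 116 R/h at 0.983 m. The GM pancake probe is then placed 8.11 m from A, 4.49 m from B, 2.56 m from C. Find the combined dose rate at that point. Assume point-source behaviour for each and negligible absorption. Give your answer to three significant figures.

22.5 R/h

By superposition, sum each source's inverse-square contribution:
A: 446 × (0.850/8.11)² = 4.899 R/h
B: 28.8 × (0.580/4.49)² = 0.4806 R/h
C: 116 × (0.983/2.56)² = 17.10 R/h
Total = 4.899 + 0.4806 + 17.10 = 22.48 R/h.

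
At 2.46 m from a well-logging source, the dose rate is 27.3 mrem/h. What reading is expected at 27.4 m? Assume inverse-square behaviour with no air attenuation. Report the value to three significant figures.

0.220 mrem/h

Applying the 1/r² law, the rate at 27.4 m is
27.3 × (2.46/27.4)² = 27.3 × 0.008061 = 0.2201 mrem/h.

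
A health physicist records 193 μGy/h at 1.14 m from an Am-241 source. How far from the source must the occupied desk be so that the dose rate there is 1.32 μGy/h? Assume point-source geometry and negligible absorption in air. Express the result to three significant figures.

13.8 m

Intensity scales as (d₁/d₂)², so d₂ = d₁·√(I₁/I₂).
I₁/I₂ = 193/1.32 = 146.2, so d₂ = 1.14 × √146.2 = 13.78 m.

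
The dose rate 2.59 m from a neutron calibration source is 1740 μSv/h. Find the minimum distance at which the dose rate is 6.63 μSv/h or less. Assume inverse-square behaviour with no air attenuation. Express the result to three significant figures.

By the inverse-square law, d₂ = d₁·√(I₁/I₂).
I₁/I₂ = 1740/6.63 = 262.4, so d₂ = 2.59 × √262.4 = 41.95 m.

42.0 m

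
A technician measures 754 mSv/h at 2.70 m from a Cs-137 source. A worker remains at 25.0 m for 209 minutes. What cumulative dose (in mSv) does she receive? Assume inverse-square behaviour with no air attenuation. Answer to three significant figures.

Using I₁d₁² = I₂d₂², rate at 25.0 m:
754 × (2.70/25.0)² = 754 × 0.01166 = 8.792 mSv/h.
Dose = rate × time = 8.792 mSv/h × 3.483 h = 30.62 mSv.

30.6 mSv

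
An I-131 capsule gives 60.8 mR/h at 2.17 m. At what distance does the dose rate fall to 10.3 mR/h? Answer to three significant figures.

5.27 m

Applying the 1/r² law, d₂ = d₁·√(I₁/I₂).
I₁/I₂ = 60.8/10.3 = 5.903, so d₂ = 2.17 × √5.903 = 5.272 m.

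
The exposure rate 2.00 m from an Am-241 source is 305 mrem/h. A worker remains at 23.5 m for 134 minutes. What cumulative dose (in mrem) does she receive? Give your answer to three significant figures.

Using I₁d₁² = I₂d₂², rate at 23.5 m:
(2.00/23.5)² = 0.007243, so 305 × 0.007243 = 2.209 mrem/h.
Dose = rate × time = 2.209 mrem/h × 2.233 h = 4.933 mrem.

4.93 mrem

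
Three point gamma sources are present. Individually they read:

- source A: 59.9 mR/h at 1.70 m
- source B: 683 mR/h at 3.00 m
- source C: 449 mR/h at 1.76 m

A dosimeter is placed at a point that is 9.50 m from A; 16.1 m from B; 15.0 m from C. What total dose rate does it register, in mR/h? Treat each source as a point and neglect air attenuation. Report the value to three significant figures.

Each source contributes Iᵢ·(dᵢ/rᵢ)²; contributions add.
A: 59.9 × (1.70/9.50)² = 1.918 mR/h
B: 683 × (3.00/16.1)² = 23.71 mR/h
C: 449 × (1.76/15.0)² = 6.181 mR/h
Total = 1.918 + 23.71 + 6.181 = 31.81 mR/h.

31.8 mR/h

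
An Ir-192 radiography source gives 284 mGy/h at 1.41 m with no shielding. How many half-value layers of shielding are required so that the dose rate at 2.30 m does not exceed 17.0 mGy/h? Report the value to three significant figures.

2.65 half-value layers

At 2.30 m, distance alone gives (1.41/2.30)² = 0.3758, so 284 × 0.3758 = 106.7 mGy/h.
Further attenuation needed: 106.7/17.0 = 6.276.
n = log₂(6.276) = 2.650 half-value layers.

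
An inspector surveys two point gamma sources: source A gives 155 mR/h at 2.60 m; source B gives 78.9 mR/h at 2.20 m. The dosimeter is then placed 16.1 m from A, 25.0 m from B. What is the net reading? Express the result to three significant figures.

4.65 mR/h

Each source contributes Iᵢ·(dᵢ/rᵢ)²; contributions add.
A: 155 × (2.60/16.1)² = 4.042 mR/h
B: 78.9 × (2.20/25.0)² = 0.6110 mR/h
Total = 4.042 + 0.6110 = 4.653 mR/h.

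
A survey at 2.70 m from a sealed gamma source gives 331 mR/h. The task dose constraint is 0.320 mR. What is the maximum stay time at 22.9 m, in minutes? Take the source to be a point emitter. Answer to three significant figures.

4.17 min

By the inverse-square law, rate at 22.9 m:
(2.70/22.9)² = 0.01390, so 331 × 0.01390 = 4.601 mR/h.
Stay time = 0.320 mR ÷ 4.601 mR/h = 0.06955 h = 4.173 min.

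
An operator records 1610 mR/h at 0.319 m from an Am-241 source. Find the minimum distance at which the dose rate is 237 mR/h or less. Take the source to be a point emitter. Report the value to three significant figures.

0.831 m

Intensity scales as (d₁/d₂)², so d₂ = d₁·√(I₁/I₂).
I₁/I₂ = 1610/237 = 6.793, so d₂ = 0.319 × √6.793 = 0.8314 m.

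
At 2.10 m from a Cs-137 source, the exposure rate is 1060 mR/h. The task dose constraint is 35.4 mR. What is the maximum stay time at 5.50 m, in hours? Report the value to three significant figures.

0.229 h

Intensity scales as (d₁/d₂)², so rate at 5.50 m:
1060 × (2.10/5.50)² = 1060 × 0.1458 = 154.5 mR/h.
Stay time = 35.4 mR ÷ 154.5 mR/h = 0.2291 h.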